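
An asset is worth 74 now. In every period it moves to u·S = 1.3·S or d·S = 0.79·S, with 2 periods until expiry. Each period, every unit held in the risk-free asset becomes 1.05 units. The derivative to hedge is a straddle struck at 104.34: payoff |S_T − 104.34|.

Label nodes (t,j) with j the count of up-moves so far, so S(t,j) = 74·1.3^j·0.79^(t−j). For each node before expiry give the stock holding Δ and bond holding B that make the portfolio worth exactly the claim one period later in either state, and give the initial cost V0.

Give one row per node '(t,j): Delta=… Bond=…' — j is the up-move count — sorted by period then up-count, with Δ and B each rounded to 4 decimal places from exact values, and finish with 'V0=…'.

(0,0): Delta=-0.4669 Bond=64.9569
(1,0): Delta=-1.0000 Bond=99.3714
(1,1): Delta=-0.1554 Bond=38.2368
V0=30.4084

Since d<R<u, set p* = (R−d)/(u−d) = 0.5098; price each node as the discounted p*-expectation of its children.
Terminal payoffs: V(2,0)=58.1566, V(2,1)=28.3420, V(2,2)=20.7200
  t=1,j=0: stock 58.4600 → up 75.9980 (V=28.3420), down 46.1834 (V=58.1566). Price 40.9114; hedge Δ=-1.0000, bond B=99.3714.
  t=1,j=1: stock 96.2000 → up 125.0600 (V=20.7200), down 75.9980 (V=28.3420). Price 23.2917; hedge Δ=-0.1554, bond B=38.2368.
  t=0,j=0: stock 74.0000 → up 96.2000 (V=23.2917), down 58.4600 (V=40.9114). Price 30.4084; hedge Δ=-0.4669, bond B=64.9569.
The time-0 hedge costs 30.4084, which is the no-arbitrage price.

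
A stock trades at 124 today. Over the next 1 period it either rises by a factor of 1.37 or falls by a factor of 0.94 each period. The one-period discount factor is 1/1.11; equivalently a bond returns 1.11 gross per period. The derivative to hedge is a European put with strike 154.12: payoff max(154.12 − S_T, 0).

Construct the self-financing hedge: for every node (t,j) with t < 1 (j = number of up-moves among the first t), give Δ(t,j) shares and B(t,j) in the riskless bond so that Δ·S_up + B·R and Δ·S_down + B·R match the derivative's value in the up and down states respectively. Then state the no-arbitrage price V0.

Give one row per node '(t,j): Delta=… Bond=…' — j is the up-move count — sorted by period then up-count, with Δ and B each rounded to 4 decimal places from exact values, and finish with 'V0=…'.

Under the risk-neutral measure, an up-move has probability p* = (R−d)/(u−d) = 0.3953 and values discount at R = 1.11.
Payoff layer (t=1): V(1,0)=37.5600, V(1,1)=0.0000
(0,0): S=124.0000. Δ = (V_up−V_dn)/(S_up−S_dn) = (0.0000−37.5600)/(169.8800−116.5600) = -0.7044. V = [p*·0.0000 + (1−p*)·37.5600]/1.11 = 20.4601. B = V − Δ·S = 107.8089.
The time-0 hedge costs 20.4601, which is the no-arbitrage price.

(0,0): Delta=-0.7044 Bond=107.8089
V0=20.4601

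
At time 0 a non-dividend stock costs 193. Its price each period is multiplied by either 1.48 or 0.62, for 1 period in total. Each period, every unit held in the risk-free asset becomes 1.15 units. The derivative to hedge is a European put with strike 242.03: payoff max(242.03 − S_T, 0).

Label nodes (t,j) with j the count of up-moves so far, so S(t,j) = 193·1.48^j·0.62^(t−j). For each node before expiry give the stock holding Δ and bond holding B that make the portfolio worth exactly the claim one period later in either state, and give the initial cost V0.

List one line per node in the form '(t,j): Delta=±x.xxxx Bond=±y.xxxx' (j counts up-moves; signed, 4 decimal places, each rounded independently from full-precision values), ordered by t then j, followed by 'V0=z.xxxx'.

Under the risk-neutral measure, an up-move has probability p* = (R−d)/(u−d) = 0.6163 and values discount at R = 1.15.
At expiry t=1: V(1,0)=122.3700, V(1,1)=0.0000
(0,0): S=193.0000. Δ = (V_up−V_dn)/(S_up−S_dn) = (0.0000−122.3700)/(285.6400−119.6600) = -0.7373. V = [p*·0.0000 + (1−p*)·122.3700]/1.15 = 40.8312. B = V − Δ·S = 183.1219.
The time-0 hedge costs 40.8312, which is the no-arbitrage price.

(0,0): Delta=-0.7373 Bond=183.1219
V0=40.8312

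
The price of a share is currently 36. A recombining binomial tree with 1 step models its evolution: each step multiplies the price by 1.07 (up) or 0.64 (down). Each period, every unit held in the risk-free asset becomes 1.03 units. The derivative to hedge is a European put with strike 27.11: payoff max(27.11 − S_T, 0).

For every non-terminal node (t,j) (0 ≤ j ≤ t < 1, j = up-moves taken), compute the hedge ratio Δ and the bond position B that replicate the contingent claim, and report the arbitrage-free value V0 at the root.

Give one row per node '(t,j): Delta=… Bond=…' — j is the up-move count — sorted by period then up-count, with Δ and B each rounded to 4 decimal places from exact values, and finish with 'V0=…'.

(0,0): Delta=-0.2629 Bond=9.8327
V0=0.3676

The replicating-portfolio and risk-neutral prices coincide; use p* = (1.03−0.64)/(1.07−0.64) = 0.9070 for the latter.
Terminal payoffs: V(1,0)=4.0700, V(1,1)=0.0000
Node (0,0) S=36.0000: V=(p*·0.0000+(1−p*)·4.0700)/1.03=0.3676; Δ=(0.0000−4.0700)/(38.5200−23.0400)=-0.2629; B=V−Δ·S=9.8327
Self-financing check: at every node Δ·S+B equals the discounted successor values.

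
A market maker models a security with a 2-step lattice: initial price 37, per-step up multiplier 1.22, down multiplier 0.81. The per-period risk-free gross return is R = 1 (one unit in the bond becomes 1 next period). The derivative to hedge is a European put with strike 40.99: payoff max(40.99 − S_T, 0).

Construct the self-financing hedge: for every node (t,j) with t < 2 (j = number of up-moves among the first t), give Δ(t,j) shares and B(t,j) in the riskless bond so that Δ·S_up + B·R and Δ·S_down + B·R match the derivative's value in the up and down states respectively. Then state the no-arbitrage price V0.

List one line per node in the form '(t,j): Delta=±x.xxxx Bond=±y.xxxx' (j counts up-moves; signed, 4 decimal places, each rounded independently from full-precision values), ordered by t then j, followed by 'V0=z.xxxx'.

(0,0): Delta=-0.5699 Bond=28.0987
(1,0): Delta=-1.0000 Bond=40.9900
(1,1): Delta=-0.2392 Bond=13.1718
V0=7.0139

Under the risk-neutral measure, an up-move has probability p* = (R−d)/(u−d) = 0.4634 and values discount at R = 1.
At expiry t=2: V(2,0)=16.7143, V(2,1)=4.4266, V(2,2)=0.0000
Node (1,0) S=29.9700: V=(p*·4.4266+(1−p*)·16.7143)/1=11.0200; Δ=(4.4266−16.7143)/(36.5634−24.2757)=-1.0000; B=V−Δ·S=40.9900
Node (1,1) S=45.1400: V=(p*·0.0000+(1−p*)·4.4266)/1=2.3752; Δ=(0.0000−4.4266)/(55.0708−36.5634)=-0.2392; B=V−Δ·S=13.1718
Node (0,0) S=37.0000: V=(p*·2.3752+(1−p*)·11.0200)/1=7.0139; Δ=(2.3752−11.0200)/(45.1400−29.9700)=-0.5699; B=V−Δ·S=28.0987
Root portfolio cost Δ·37+B reproduces V0=7.0139.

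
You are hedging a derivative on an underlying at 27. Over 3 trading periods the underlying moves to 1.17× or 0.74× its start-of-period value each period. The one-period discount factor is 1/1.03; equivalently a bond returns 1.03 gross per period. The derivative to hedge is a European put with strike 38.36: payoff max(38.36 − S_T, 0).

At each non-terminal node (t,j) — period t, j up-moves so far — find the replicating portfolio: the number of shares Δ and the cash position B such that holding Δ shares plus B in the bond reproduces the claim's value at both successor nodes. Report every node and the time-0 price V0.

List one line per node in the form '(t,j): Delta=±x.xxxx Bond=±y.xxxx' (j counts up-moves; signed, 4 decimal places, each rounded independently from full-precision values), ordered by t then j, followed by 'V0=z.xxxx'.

(0,0): Delta=-0.8197 Bond=31.6066
(1,0): Delta=-1.0000 Bond=36.1580
(1,1): Delta=-0.7646 Bond=30.8154
(2,0): Delta=-1.0000 Bond=37.2427
(2,1): Delta=-1.0000 Bond=37.2427
(2,2): Delta=-0.6927 Bond=29.0833
V0=9.4758

Since d<R<u, set p* = (R−d)/(u−d) = 0.6744; price each node as the discounted p*-expectation of its children.
Terminal values V(3,·): V(3,0)=27.4190, V(3,1)=21.0613, V(3,2)=11.0094, V(3,3)=0.0000
  t=2,j=0: stock 14.7852 → up 17.2987 (V=21.0613), down 10.9410 (V=27.4190). Price 22.4575; hedge Δ=-1.0000, bond B=37.2427.
  t=2,j=1: stock 23.3766 → up 27.3506 (V=11.0094), down 17.2987 (V=21.0613). Price 13.8661; hedge Δ=-1.0000, bond B=37.2427.
  t=2,j=2: stock 36.9603 → up 43.2436 (V=0.0000), down 27.3506 (V=11.0094). Price 3.4800; hedge Δ=-0.6927, bond B=29.0833.
  t=1,j=0: stock 19.9800 → up 23.3766 (V=13.8661), down 14.7852 (V=22.4575). Price 16.1780; hedge Δ=-1.0000, bond B=36.1580.
  t=1,j=1: stock 31.5900 → up 36.9603 (V=3.4800), down 23.3766 (V=13.8661). Price 6.6617; hedge Δ=-0.7646, bond B=30.8154.
  t=0,j=0: stock 27.0000 → up 31.5900 (V=6.6617), down 19.9800 (V=16.1780). Price 9.4758; hedge Δ=-0.8197, bond B=31.6066.
Self-financing check: at every node Δ·S+B equals the discounted successor values.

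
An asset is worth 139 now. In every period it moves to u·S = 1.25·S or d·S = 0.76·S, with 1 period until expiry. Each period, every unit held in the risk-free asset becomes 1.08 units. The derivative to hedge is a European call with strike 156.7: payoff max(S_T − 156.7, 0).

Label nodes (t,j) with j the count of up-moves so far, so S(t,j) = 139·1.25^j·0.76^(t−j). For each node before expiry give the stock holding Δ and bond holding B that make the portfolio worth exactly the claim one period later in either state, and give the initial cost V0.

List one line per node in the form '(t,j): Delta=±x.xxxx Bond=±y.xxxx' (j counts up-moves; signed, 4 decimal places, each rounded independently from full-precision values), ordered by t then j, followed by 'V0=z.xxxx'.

(0,0): Delta=0.2503 Bond=-24.4860
V0=10.3099

The replicating-portfolio and risk-neutral prices coincide; use p* = (1.08−0.76)/(1.25−0.76) = 0.6531 for the latter.
At expiry t=1: V(1,0)=0.0000, V(1,1)=17.0500
(0,0): S=139.0000. Δ = (V_up−V_dn)/(S_up−S_dn) = (17.0500−0.0000)/(173.7500−105.6400) = 0.2503. V = [p*·17.0500 + (1−p*)·0.0000]/1.08 = 10.3099. B = V − Δ·S = -24.4860.
Root portfolio cost Δ·139+B reproduces V0=10.3099.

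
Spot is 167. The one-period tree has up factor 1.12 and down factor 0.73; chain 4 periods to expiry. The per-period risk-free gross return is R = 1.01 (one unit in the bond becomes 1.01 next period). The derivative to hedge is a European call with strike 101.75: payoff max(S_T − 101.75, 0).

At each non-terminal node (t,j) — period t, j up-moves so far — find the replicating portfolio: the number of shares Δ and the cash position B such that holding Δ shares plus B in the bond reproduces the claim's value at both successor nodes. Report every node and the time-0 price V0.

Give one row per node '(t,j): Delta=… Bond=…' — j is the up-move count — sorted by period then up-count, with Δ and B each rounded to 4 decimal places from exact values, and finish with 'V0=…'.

(0,0): Delta=0.9175 Bond=-81.8782
(1,0): Delta=0.7164 Bond=-58.1774
(1,1): Delta=0.9690 Bond=-92.3297
(2,0): Delta=0.2024 Bond=-13.0215
(2,1): Delta=0.8480 Bond=-76.7275
(2,2): Delta=1.0000 Bond=-99.7451
(3,0): Delta=0.0000 Bond=0.0000
(3,1): Delta=0.2543 Bond=-18.3185
(3,2): Delta=1.0000 Bond=-100.7426
(3,3): Delta=1.0000 Bond=-100.7426
V0=71.3457

Risk-neutral probability p* = (R−d)/(u−d) = (1.01−0.73)/(1.12−0.73) = 0.7179.
Terminal payoffs: V(4,0)=0.0000, V(4,1)=0.0000, V(4,2)=9.8844, V(4,3)=69.5248, V(4,4)=161.0277
  t=3,j=0: stock 64.9658 → up 72.7617 (V=0.0000), down 47.4251 (V=0.0000). Price 0.0000; hedge Δ=0.0000, bond B=0.0000.
  t=3,j=1: stock 99.6736 → up 111.6344 (V=9.8844), down 72.7617 (V=0.0000). Price 7.0263; hedge Δ=0.2543, bond B=-18.3185.
  t=3,j=2: stock 152.9239 → up 171.2748 (V=69.5248), down 111.6344 (V=9.8844). Price 52.1813; hedge Δ=1.0000, bond B=-100.7426.
  t=3,j=3: stock 234.6230 → up 262.7777 (V=161.0277), down 171.2748 (V=69.5248). Price 133.8804; hedge Δ=1.0000, bond B=-100.7426.
  t=2,j=0: stock 88.9943 → up 99.6736 (V=7.0263), down 64.9658 (V=0.0000). Price 4.9946; hedge Δ=0.2024, bond B=-13.0215.
  t=2,j=1: stock 136.5392 → up 152.9239 (V=52.1813), down 99.6736 (V=7.0263). Price 39.0547; hedge Δ=0.8480, bond B=-76.7275.
  t=2,j=2: stock 209.4848 → up 234.6230 (V=133.8804), down 152.9239 (V=52.1813). Price 109.7397; hedge Δ=1.0000, bond B=-99.7451.
  t=1,j=0: stock 121.9100 → up 136.5392 (V=39.0547), down 88.9943 (V=4.9946). Price 29.1565; hedge Δ=0.7164, bond B=-58.1774.
  t=1,j=1: stock 187.0400 → up 209.4848 (V=109.7397), down 136.5392 (V=39.0547). Price 88.9138; hedge Δ=0.9690, bond B=-92.3297.
  t=0,j=0: stock 167.0000 → up 187.0400 (V=88.9138), down 121.9100 (V=29.1565). Price 71.3457; hedge Δ=0.9175, bond B=-81.8782.
The time-0 hedge costs 71.3457, which is the no-arbitrage price.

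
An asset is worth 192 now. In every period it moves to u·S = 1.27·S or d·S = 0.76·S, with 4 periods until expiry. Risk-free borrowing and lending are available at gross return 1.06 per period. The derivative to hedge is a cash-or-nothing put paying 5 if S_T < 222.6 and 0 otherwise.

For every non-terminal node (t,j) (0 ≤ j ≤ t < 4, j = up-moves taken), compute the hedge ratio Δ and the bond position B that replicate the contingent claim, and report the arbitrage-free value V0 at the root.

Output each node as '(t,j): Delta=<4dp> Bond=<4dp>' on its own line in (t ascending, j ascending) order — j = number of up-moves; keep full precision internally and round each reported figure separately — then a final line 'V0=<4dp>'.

Risk-neutral probability p* = (R−d)/(u−d) = (1.06−0.76)/(1.27−0.76) = 0.5882.
Terminal payoffs: V(4,0)=5.0000, V(4,1)=5.0000, V(4,2)=5.0000, V(4,3)=0.0000, V(4,4)=0.0000
(3,0): S=84.2834. Δ = (V_up−V_dn)/(S_up−S_dn) = (5.0000−5.0000)/(107.0399−64.0554) = 0.0000. V = [p*·5.0000 + (1−p*)·5.0000]/1.06 = 4.7170. B = V − Δ·S = 4.7170.
(3,1): S=140.8420. Δ = (V_up−V_dn)/(S_up−S_dn) = (5.0000−5.0000)/(178.8693−107.0399) = 0.0000. V = [p*·5.0000 + (1−p*)·5.0000]/1.06 = 4.7170. B = V − Δ·S = 4.7170.
(3,2): S=235.3544. Δ = (V_up−V_dn)/(S_up−S_dn) = (0.0000−5.0000)/(298.9000−178.8693) = -0.0417. V = [p*·0.0000 + (1−p*)·5.0000]/1.06 = 1.9423. B = V − Δ·S = 11.7462.
(3,3): S=393.2895. Δ = (V_up−V_dn)/(S_up−S_dn) = (0.0000−0.0000)/(499.4777−298.9000) = 0.0000. V = [p*·0.0000 + (1−p*)·0.0000]/1.06 = 0.0000. B = V − Δ·S = 0.0000.
(2,0): S=110.8992. Δ = (V_up−V_dn)/(S_up−S_dn) = (4.7170−4.7170)/(140.8420−84.2834) = 0.0000. V = [p*·4.7170 + (1−p*)·4.7170]/1.06 = 4.4500. B = V − Δ·S = 4.4500.
(2,1): S=185.3184. Δ = (V_up−V_dn)/(S_up−S_dn) = (1.9423−4.7170)/(235.3544−140.8420) = -0.0294. V = [p*·1.9423 + (1−p*)·4.7170]/1.06 = 2.9102. B = V − Δ·S = 8.3508.
(2,2): S=309.6768. Δ = (V_up−V_dn)/(S_up−S_dn) = (0.0000−1.9423)/(393.2895−235.3544) = -0.0123. V = [p*·0.0000 + (1−p*)·1.9423]/1.06 = 0.7545. B = V − Δ·S = 4.5629.
(1,0): S=145.9200. Δ = (V_up−V_dn)/(S_up−S_dn) = (2.9102−4.4500)/(185.3184−110.8992) = -0.0207. V = [p*·2.9102 + (1−p*)·4.4500]/1.06 = 3.3436. B = V − Δ·S = 6.3628.
(1,1): S=243.8400. Δ = (V_up−V_dn)/(S_up−S_dn) = (0.7545−2.9102)/(309.6768−185.3184) = -0.0173. V = [p*·0.7545 + (1−p*)·2.9102]/1.06 = 1.5492. B = V − Δ·S = 5.7760.
(0,0): S=192.0000. Δ = (V_up−V_dn)/(S_up−S_dn) = (1.5492−3.3436)/(243.8400−145.9200) = -0.0183. V = [p*·1.5492 + (1−p*)·3.3436]/1.06 = 2.1586. B = V − Δ·S = 5.6770.
Self-financing check: at every node Δ·S+B equals the discounted successor values.

(0,0): Delta=-0.0183 Bond=5.6770
(1,0): Delta=-0.0207 Bond=6.3628
(1,1): Delta=-0.0173 Bond=5.7760
(2,0): Delta=0.0000 Bond=4.4500
(2,1): Delta=-0.0294 Bond=8.3508
(2,2): Delta=-0.0123 Bond=4.5629
(3,0): Delta=0.0000 Bond=4.7170
(3,1): Delta=0.0000 Bond=4.7170
(3,2): Delta=-0.0417 Bond=11.7462
(3,3): Delta=0.0000 Bond=0.0000
V0=2.1586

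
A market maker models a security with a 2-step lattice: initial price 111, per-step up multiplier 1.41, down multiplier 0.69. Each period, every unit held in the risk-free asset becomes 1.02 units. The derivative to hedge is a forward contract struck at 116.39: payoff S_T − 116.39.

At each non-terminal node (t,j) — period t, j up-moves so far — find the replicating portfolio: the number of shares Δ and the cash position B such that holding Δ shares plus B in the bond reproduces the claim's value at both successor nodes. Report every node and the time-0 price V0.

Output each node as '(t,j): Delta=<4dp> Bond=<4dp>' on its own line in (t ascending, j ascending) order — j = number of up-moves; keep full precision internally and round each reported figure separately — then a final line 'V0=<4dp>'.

(0,0): Delta=1.0000 Bond=-111.8704
(1,0): Delta=1.0000 Bond=-114.1078
(1,1): Delta=1.0000 Bond=-114.1078
V0=-0.8704

Since d<R<u, set p* = (R−d)/(u−d) = 0.4583; price each node as the discounted p*-expectation of its children.
Payoff layer (t=2): V(2,0)=-63.5429, V(2,1)=-8.3981, V(2,2)=104.2891
(1,0): S=76.5900. Δ = (V_up−V_dn)/(S_up−S_dn) = (-8.3981−-63.5429)/(107.9919−52.8471) = 1.0000. V = [p*·-8.3981 + (1−p*)·-63.5429]/1.02 = -37.5178. B = V − Δ·S = -114.1078.
(1,1): S=156.5100. Δ = (V_up−V_dn)/(S_up−S_dn) = (104.2891−-8.3981)/(220.6791−107.9919) = 1.0000. V = [p*·104.2891 + (1−p*)·-8.3981]/1.02 = 42.4022. B = V − Δ·S = -114.1078.
(0,0): S=111.0000. Δ = (V_up−V_dn)/(S_up−S_dn) = (42.4022−-37.5178)/(156.5100−76.5900) = 1.0000. V = [p*·42.4022 + (1−p*)·-37.5178]/1.02 = -0.8704. B = V − Δ·S = -111.8704.
Each (Δ,B) replicates both successor values, so the strategy is self-financing and V0 is arbitrage-free.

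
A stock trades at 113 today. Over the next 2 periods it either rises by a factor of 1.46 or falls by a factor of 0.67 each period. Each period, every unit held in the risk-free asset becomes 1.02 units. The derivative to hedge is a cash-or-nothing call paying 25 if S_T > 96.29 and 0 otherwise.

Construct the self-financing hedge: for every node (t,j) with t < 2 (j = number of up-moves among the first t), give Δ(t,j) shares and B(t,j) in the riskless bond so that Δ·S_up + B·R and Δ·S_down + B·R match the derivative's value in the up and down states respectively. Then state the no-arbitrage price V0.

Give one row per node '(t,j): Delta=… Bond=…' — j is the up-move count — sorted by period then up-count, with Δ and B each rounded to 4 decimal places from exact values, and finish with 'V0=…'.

No-arbitrage ⇒ martingale measure with p* = (R−d)/(u−d) = 0.4430.
Terminal payoffs: V(2,0)=0.0000, V(2,1)=25.0000, V(2,2)=25.0000
Node (1,0) S=75.7100: V=(p*·25.0000+(1−p*)·0.0000)/1.02=10.8588; Δ=(25.0000−0.0000)/(110.5366−50.7257)=0.4180; B=V−Δ·S=-20.7868
Node (1,1) S=164.9800: V=(p*·25.0000+(1−p*)·25.0000)/1.02=24.5098; Δ=(25.0000−25.0000)/(240.8708−110.5366)=0.0000; B=V−Δ·S=24.5098
Node (0,0) S=113.0000: V=(p*·24.5098+(1−p*)·10.8588)/1.02=16.5752; Δ=(24.5098−10.8588)/(164.9800−75.7100)=0.1529; B=V−Δ·S=-0.7046
Self-financing check: at every node Δ·S+B equals the discounted successor values.

(0,0): Delta=0.1529 Bond=-0.7046
(1,0): Delta=0.4180 Bond=-20.7868
(1,1): Delta=0.0000 Bond=24.5098
V0=16.5752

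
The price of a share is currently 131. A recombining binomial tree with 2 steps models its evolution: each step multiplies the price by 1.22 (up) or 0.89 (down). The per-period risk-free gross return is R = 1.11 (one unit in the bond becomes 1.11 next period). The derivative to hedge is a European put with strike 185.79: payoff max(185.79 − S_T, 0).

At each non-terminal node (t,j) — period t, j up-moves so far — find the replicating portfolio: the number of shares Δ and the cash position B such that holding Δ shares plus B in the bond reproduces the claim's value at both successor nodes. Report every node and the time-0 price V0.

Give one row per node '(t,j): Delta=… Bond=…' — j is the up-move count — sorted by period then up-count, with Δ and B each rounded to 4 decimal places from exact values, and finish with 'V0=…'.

(0,0): Delta=-0.8723 Bond=137.3800
(1,0): Delta=-1.0000 Bond=167.3784
(1,1): Delta=-0.8257 Bond=145.0484
V0=23.1065

The replicating-portfolio and risk-neutral prices coincide; use p* = (1.11−0.89)/(1.22−0.89) = 0.6667 for the latter.
Terminal payoffs: V(2,0)=82.0249, V(2,1)=43.5502, V(2,2)=0.0000
Node (1,0) S=116.5900: V=(p*·43.5502+(1−p*)·82.0249)/1.11=50.7884; Δ=(43.5502−82.0249)/(142.2398−103.7651)=-1.0000; B=V−Δ·S=167.3784
Node (1,1) S=159.8200: V=(p*·0.0000+(1−p*)·43.5502)/1.11=13.0781; Δ=(0.0000−43.5502)/(194.9804−142.2398)=-0.8257; B=V−Δ·S=145.0484
Node (0,0) S=131.0000: V=(p*·13.0781+(1−p*)·50.7884)/1.11=23.1065; Δ=(13.0781−50.7884)/(159.8200−116.5900)=-0.8723; B=V−Δ·S=137.3800
Self-financing check: at every node Δ·S+B equals the discounted successor values.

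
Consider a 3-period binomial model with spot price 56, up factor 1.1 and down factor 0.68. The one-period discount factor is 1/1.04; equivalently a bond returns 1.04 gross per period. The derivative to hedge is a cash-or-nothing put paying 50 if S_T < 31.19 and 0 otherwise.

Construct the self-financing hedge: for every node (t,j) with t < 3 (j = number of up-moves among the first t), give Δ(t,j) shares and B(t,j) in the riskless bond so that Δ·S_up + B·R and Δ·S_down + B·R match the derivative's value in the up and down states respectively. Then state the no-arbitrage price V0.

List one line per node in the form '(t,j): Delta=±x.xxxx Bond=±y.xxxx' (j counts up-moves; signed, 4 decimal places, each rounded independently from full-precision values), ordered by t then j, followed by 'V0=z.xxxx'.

The replicating-portfolio and risk-neutral prices coincide; use p* = (1.04−0.68)/(1.1−0.68) = 0.8571 for the latter.
At expiry t=3: V(3,0)=50.0000, V(3,1)=50.0000, V(3,2)=0.0000, V(3,3)=0.0000
  t=2,j=0: stock 25.8944 → up 28.4838 (V=50.0000), down 17.6082 (V=50.0000). Price 48.0769; hedge Δ=0.0000, bond B=48.0769.
  t=2,j=1: stock 41.8880 → up 46.0768 (V=0.0000), down 28.4838 (V=50.0000). Price 6.8681; hedge Δ=-2.8420, bond B=125.9158.
  t=2,j=2: stock 67.7600 → up 74.5360 (V=0.0000), down 46.0768 (V=0.0000). Price 0.0000; hedge Δ=0.0000, bond B=0.0000.
  t=1,j=0: stock 38.0800 → up 41.8880 (V=6.8681), down 25.8944 (V=48.0769). Price 12.2645; hedge Δ=-2.5766, bond B=110.3807.
  t=1,j=1: stock 61.6000 → up 67.7600 (V=0.0000), down 41.8880 (V=6.8681). Price 0.9434; hedge Δ=-0.2655, bond B=17.2961.
  t=0,j=0: stock 56.0000 → up 61.6000 (V=0.9434), down 38.0800 (V=12.2645). Price 2.4622; hedge Δ=-0.4813, bond B=29.4172.
Check: Δ(0,0)·S0 + B(0,0) = 2.4622 = V0.

(0,0): Delta=-0.4813 Bond=29.4172
(1,0): Delta=-2.5766 Bond=110.3807
(1,1): Delta=-0.2655 Bond=17.2961
(2,0): Delta=0.0000 Bond=48.0769
(2,1): Delta=-2.8420 Bond=125.9158
(2,2): Delta=0.0000 Bond=0.0000
V0=2.4622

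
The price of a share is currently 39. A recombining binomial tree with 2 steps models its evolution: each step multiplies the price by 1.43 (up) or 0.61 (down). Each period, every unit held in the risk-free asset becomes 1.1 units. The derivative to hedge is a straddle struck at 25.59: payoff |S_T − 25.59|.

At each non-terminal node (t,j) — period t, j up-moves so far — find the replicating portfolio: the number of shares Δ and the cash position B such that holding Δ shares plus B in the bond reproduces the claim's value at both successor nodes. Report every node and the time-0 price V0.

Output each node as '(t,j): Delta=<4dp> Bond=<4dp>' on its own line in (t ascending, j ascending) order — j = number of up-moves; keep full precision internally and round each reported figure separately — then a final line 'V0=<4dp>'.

Under the risk-neutral measure, an up-move has probability p* = (R−d)/(u−d) = 0.5976 and values discount at R = 1.1.
Terminal payoffs: V(2,0)=11.0781, V(2,1)=8.4297, V(2,2)=54.1611
Node (1,0) S=23.7900: V=(p*·8.4297+(1−p*)·11.0781)/1.1=8.6323; Δ=(8.4297−11.0781)/(34.0197−14.5119)=-0.1358; B=V−Δ·S=11.8620
Node (1,1) S=55.7700: V=(p*·54.1611+(1−p*)·8.4297)/1.1=32.5064; Δ=(54.1611−8.4297)/(79.7511−34.0197)=1.0000; B=V−Δ·S=-23.2636
Node (0,0) S=39.0000: V=(p*·32.5064+(1−p*)·8.6323)/1.1=20.8168; Δ=(32.5064−8.6323)/(55.7700−23.7900)=0.7465; B=V−Δ·S=-8.2979
Root portfolio cost Δ·39+B reproduces V0=20.8168.

(0,0): Delta=0.7465 Bond=-8.2979
(1,0): Delta=-0.1358 Bond=11.8620
(1,1): Delta=1.0000 Bond=-23.2636
V0=20.8168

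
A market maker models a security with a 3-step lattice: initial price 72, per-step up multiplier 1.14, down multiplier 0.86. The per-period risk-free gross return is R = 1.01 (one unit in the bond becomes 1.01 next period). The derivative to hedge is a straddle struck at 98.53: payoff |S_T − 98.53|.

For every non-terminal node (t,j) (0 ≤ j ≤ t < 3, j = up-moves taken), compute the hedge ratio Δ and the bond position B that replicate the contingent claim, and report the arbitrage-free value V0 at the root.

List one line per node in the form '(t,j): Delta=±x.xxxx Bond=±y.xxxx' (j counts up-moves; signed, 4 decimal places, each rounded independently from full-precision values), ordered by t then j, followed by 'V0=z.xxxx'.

The replicating-portfolio and risk-neutral prices coincide; use p* = (1.01−0.86)/(1.14−0.86) = 0.5357 for the latter.
Payoff layer (t=3): V(3,0)=52.7340, V(3,1)=37.8236, V(3,2)=18.0588, V(3,3)=8.1412
(2,0): S=53.2512. Δ = (V_up−V_dn)/(S_up−S_dn) = (37.8236−52.7340)/(60.7064−45.7960) = -1.0000. V = [p*·37.8236 + (1−p*)·52.7340]/1.01 = 44.3033. B = V − Δ·S = 97.5545.
(2,1): S=70.5888. Δ = (V_up−V_dn)/(S_up−S_dn) = (18.0588−37.8236)/(80.4712−60.7064) = -1.0000. V = [p*·18.0588 + (1−p*)·37.8236]/1.01 = 26.9657. B = V − Δ·S = 97.5545.
(2,2): S=93.5712. Δ = (V_up−V_dn)/(S_up−S_dn) = (8.1412−18.0588)/(106.6712−80.4712) = -0.3785. V = [p*·8.1412 + (1−p*)·18.0588]/1.01 = 12.6196. B = V − Δ·S = 48.0396.
(1,0): S=61.9200. Δ = (V_up−V_dn)/(S_up−S_dn) = (26.9657−44.3033)/(70.5888−53.2512) = -1.0000. V = [p*·26.9657 + (1−p*)·44.3033]/1.01 = 34.6686. B = V − Δ·S = 96.5886.
(1,1): S=82.0800. Δ = (V_up−V_dn)/(S_up−S_dn) = (12.6196−26.9657)/(93.5712−70.5888) = -0.6242. V = [p*·12.6196 + (1−p*)·26.9657]/1.01 = 19.0894. B = V − Δ·S = 70.3254.
(0,0): S=72.0000. Δ = (V_up−V_dn)/(S_up−S_dn) = (19.0894−34.6686)/(82.0800−61.9200) = -0.7728. V = [p*·19.0894 + (1−p*)·34.6686]/1.01 = 26.0619. B = V − Δ·S = 81.7020.
Self-financing check: at every node Δ·S+B equals the discounted successor values.

(0,0): Delta=-0.7728 Bond=81.7020
(1,0): Delta=-1.0000 Bond=96.5886
(1,1): Delta=-0.6242 Bond=70.3254
(2,0): Delta=-1.0000 Bond=97.5545
(2,1): Delta=-1.0000 Bond=97.5545
(2,2): Delta=-0.3785 Bond=48.0396
V0=26.0619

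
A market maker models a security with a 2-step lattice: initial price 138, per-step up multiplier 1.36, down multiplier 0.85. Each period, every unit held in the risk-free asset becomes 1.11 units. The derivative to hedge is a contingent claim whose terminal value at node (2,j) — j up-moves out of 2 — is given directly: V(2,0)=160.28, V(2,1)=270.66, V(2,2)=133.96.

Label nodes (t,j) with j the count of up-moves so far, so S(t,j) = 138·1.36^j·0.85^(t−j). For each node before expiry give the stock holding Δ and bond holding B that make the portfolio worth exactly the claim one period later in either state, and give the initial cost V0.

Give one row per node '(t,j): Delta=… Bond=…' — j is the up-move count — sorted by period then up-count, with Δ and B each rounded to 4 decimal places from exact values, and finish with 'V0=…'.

Risk-neutral probability p* = (R−d)/(u−d) = (1.11−0.85)/(1.36−0.85) = 0.5098.
Payoff layer (t=2): V(2,0)=160.2800, V(2,1)=270.6600, V(2,2)=133.9600
Node (1,0) S=117.3000: V=(p*·270.6600+(1−p*)·160.2800)/1.11=195.0920; Δ=(270.6600−160.2800)/(159.5280−99.7050)=1.8451; B=V−Δ·S=-21.3393
Node (1,1) S=187.6800: V=(p*·133.9600+(1−p*)·270.6600)/1.11=181.0539; Δ=(133.9600−270.6600)/(255.2448−159.5280)=-1.4282; B=V−Δ·S=449.0931
Node (0,0) S=138.0000: V=(p*·181.0539+(1−p*)·195.0920)/1.11=169.3111; Δ=(181.0539−195.0920)/(187.6800−117.3000)=-0.1995; B=V−Δ·S=196.8369
Root portfolio cost Δ·138+B reproduces V0=169.3111.

(0,0): Delta=-0.1995 Bond=196.8369
(1,0): Delta=1.8451 Bond=-21.3393
(1,1): Delta=-1.4282 Bond=449.0931
V0=169.3111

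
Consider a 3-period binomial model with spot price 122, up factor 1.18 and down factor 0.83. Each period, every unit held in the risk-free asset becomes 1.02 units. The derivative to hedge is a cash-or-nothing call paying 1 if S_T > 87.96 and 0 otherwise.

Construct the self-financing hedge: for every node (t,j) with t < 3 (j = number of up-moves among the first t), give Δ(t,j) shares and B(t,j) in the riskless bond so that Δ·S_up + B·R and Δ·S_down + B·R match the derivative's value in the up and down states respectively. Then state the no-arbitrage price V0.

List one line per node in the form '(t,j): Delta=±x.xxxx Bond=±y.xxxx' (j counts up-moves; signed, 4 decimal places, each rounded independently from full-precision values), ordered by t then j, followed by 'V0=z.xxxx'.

Since d<R<u, set p* = (R−d)/(u−d) = 0.5429; price each node as the discounted p*-expectation of its children.
Terminal values V(3,·): V(3,0)=0.0000, V(3,1)=1.0000, V(3,2)=1.0000, V(3,3)=1.0000
  t=2,j=0: stock 84.0458 → up 99.1740 (V=1.0000), down 69.7580 (V=0.0000). Price 0.5322; hedge Δ=0.0340, bond B=-2.3249.
  t=2,j=1: stock 119.4868 → up 140.9944 (V=1.0000), down 99.1740 (V=1.0000). Price 0.9804; hedge Δ=0.0000, bond B=0.9804.
  t=2,j=2: stock 169.8728 → up 200.4499 (V=1.0000), down 140.9944 (V=1.0000). Price 0.9804; hedge Δ=0.0000, bond B=0.9804.
  t=1,j=0: stock 101.2600 → up 119.4868 (V=0.9804), down 84.0458 (V=0.5322). Price 0.7603; hedge Δ=0.0126, bond B=-0.5202.
  t=1,j=1: stock 143.9600 → up 169.8728 (V=0.9804), down 119.4868 (V=0.9804). Price 0.9612; hedge Δ=0.0000, bond B=0.9612.
  t=0,j=0: stock 122.0000 → up 143.9600 (V=0.9612), down 101.2600 (V=0.7603). Price 0.8523; hedge Δ=0.0047, bond B=0.2784.
Check: Δ(0,0)·S0 + B(0,0) = 0.8523 = V0.

(0,0): Delta=0.0047 Bond=0.2784
(1,0): Delta=0.0126 Bond=-0.5202
(1,1): Delta=0.0000 Bond=0.9612
(2,0): Delta=0.0340 Bond=-2.3249
(2,1): Delta=0.0000 Bond=0.9804
(2,2): Delta=0.0000 Bond=0.9804
V0=0.8523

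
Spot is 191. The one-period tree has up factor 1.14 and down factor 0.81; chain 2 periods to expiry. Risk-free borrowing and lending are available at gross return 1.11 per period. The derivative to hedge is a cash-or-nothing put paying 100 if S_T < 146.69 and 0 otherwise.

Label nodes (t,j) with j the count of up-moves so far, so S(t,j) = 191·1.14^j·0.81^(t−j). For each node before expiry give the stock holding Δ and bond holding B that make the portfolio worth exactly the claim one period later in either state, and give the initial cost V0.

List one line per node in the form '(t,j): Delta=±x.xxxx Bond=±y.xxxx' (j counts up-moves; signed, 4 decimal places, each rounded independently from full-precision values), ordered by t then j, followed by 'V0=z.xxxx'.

(0,0): Delta=-0.1299 Bond=25.4890
(1,0): Delta=-1.9587 Bond=311.2203
(1,1): Delta=0.0000 Bond=0.0000
V0=0.6708

Risk-neutral probability p* = (R−d)/(u−d) = (1.11−0.81)/(1.14−0.81) = 0.9091.
At expiry t=2: V(2,0)=100.0000, V(2,1)=0.0000, V(2,2)=0.0000
  t=1,j=0: stock 154.7100 → up 176.3694 (V=0.0000), down 125.3151 (V=100.0000). Price 8.1900; hedge Δ=-1.9587, bond B=311.2203.
  t=1,j=1: stock 217.7400 → up 248.2236 (V=0.0000), down 176.3694 (V=0.0000). Price 0.0000; hedge Δ=0.0000, bond B=0.0000.
  t=0,j=0: stock 191.0000 → up 217.7400 (V=0.0000), down 154.7100 (V=8.1900). Price 0.6708; hedge Δ=-0.1299, bond B=25.4890.
Root portfolio cost Δ·191+B reproduces V0=0.6708.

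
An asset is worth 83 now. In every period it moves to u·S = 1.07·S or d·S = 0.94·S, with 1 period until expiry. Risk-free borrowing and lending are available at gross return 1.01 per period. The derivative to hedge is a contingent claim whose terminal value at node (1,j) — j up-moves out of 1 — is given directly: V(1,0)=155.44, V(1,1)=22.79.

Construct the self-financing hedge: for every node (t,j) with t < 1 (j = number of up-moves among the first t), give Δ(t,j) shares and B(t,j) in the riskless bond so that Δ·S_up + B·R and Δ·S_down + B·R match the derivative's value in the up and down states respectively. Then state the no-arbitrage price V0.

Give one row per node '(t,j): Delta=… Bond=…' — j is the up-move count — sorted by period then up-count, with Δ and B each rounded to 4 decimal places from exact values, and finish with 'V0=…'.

The replicating-portfolio and risk-neutral prices coincide; use p* = (1.01−0.94)/(1.07−0.94) = 0.5385 for the latter.
Payoff layer (t=1): V(1,0)=155.4400, V(1,1)=22.7900
  t=0,j=0: stock 83.0000 → up 88.8100 (V=22.7900), down 78.0200 (V=155.4400). Price 83.1813; hedge Δ=-12.2938, bond B=1103.5659.
Check: Δ(0,0)·S0 + B(0,0) = 83.1813 = V0.

(0,0): Delta=-12.2938 Bond=1103.5659
V0=83.1813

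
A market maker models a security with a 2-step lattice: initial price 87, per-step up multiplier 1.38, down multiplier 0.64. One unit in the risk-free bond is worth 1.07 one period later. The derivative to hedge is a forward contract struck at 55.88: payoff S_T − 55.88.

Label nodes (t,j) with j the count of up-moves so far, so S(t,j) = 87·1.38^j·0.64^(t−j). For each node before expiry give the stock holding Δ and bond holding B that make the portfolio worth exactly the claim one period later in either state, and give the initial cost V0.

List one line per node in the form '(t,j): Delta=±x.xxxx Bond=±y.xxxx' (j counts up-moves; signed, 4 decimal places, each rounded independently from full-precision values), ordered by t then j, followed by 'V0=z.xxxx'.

Risk-neutral probability p* = (R−d)/(u−d) = (1.07−0.64)/(1.38−0.64) = 0.5811.
Terminal payoffs: V(2,0)=-20.2448, V(2,1)=20.9584, V(2,2)=109.8028
Node (1,0) S=55.6800: V=(p*·20.9584+(1−p*)·-20.2448)/1.07=3.4557; Δ=(20.9584−-20.2448)/(76.8384−35.6352)=1.0000; B=V−Δ·S=-52.2243
Node (1,1) S=120.0600: V=(p*·109.8028+(1−p*)·20.9584)/1.07=67.8357; Δ=(109.8028−20.9584)/(165.6828−76.8384)=1.0000; B=V−Δ·S=-52.2243
Node (0,0) S=87.0000: V=(p*·67.8357+(1−p*)·3.4557)/1.07=38.1922; Δ=(67.8357−3.4557)/(120.0600−55.6800)=1.0000; B=V−Δ·S=-48.8078
Root portfolio cost Δ·87+B reproduces V0=38.1922.

(0,0): Delta=1.0000 Bond=-48.8078
(1,0): Delta=1.0000 Bond=-52.2243
(1,1): Delta=1.0000 Bond=-52.2243
V0=38.1922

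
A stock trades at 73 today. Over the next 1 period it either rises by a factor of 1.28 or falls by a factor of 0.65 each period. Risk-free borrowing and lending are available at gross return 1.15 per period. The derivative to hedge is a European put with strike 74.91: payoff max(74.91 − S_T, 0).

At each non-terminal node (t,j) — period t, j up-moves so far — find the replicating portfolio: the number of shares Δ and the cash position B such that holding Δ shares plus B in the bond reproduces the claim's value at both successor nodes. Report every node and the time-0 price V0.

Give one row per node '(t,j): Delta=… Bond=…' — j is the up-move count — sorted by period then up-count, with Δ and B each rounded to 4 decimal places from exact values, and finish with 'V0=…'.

Risk-neutral probability p* = (R−d)/(u−d) = (1.15−0.65)/(1.28−0.65) = 0.7937.
Terminal values V(1,·): V(1,0)=27.4600, V(1,1)=0.0000
  t=0,j=0: stock 73.0000 → up 93.4400 (V=0.0000), down 47.4500 (V=27.4600). Price 4.9273; hedge Δ=-0.5971, bond B=48.5146.
Each (Δ,B) replicates both successor values, so the strategy is self-financing and V0 is arbitrage-free.

(0,0): Delta=-0.5971 Bond=48.5146
V0=4.9273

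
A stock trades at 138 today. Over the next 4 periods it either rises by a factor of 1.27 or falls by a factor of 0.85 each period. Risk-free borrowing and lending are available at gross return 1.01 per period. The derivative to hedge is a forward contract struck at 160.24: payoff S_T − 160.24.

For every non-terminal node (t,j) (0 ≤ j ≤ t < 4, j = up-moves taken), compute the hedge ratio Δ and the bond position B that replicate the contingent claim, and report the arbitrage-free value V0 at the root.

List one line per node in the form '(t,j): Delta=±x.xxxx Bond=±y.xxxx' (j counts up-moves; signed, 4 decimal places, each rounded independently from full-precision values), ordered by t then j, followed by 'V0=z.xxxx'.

Under the risk-neutral measure, an up-move has probability p* = (R−d)/(u−d) = 0.3810 and values discount at R = 1.01.
Terminal values V(4,·): V(4,0)=-88.2031, V(4,1)=-52.6085, V(4,2)=0.5742, V(4,3)=80.0353, V(4,4)=198.7596
  t=3,j=0: stock 84.7492 → up 107.6315 (V=-52.6085), down 72.0369 (V=-88.2031). Price -73.9042; hedge Δ=1.0000, bond B=-158.6535.
  t=3,j=1: stock 126.6253 → up 160.8142 (V=0.5742), down 107.6315 (V=-52.6085). Price -32.0281; hedge Δ=1.0000, bond B=-158.6535.
  t=3,j=2: stock 189.1932 → up 240.2753 (V=80.0353), down 160.8142 (V=0.5742). Price 30.5397; hedge Δ=1.0000, bond B=-158.6535.
  t=3,j=3: stock 282.6769 → up 358.9996 (V=198.7596), down 240.2753 (V=80.0353). Price 124.0234; hedge Δ=1.0000, bond B=-158.6535.
  t=2,j=0: stock 99.7050 → up 126.6253 (V=-32.0281), down 84.7492 (V=-73.9042). Price -57.3776; hedge Δ=1.0000, bond B=-157.0826.
  t=2,j=1: stock 148.9710 → up 189.1932 (V=30.5397), down 126.6253 (V=-32.0281). Price -8.1116; hedge Δ=1.0000, bond B=-157.0826.
  t=2,j=2: stock 222.5802 → up 282.6769 (V=124.0234), down 189.1932 (V=30.5397). Price 65.4976; hedge Δ=1.0000, bond B=-157.0826.
  t=1,j=0: stock 117.3000 → up 148.9710 (V=-8.1116), down 99.7050 (V=-57.3776). Price -38.2274; hedge Δ=1.0000, bond B=-155.5274.
  t=1,j=1: stock 175.2600 → up 222.5802 (V=65.4976), down 148.9710 (V=-8.1116). Price 19.7326; hedge Δ=1.0000, bond B=-155.5274.
  t=0,j=0: stock 138.0000 → up 175.2600 (V=19.7326), down 117.3000 (V=-38.2274). Price -15.9875; hedge Δ=1.0000, bond B=-153.9875.
Root portfolio cost Δ·138+B reproduces V0=-15.9875.

(0,0): Delta=1.0000 Bond=-153.9875
(1,0): Delta=1.0000 Bond=-155.5274
(1,1): Delta=1.0000 Bond=-155.5274
(2,0): Delta=1.0000 Bond=-157.0826
(2,1): Delta=1.0000 Bond=-157.0826
(2,2): Delta=1.0000 Bond=-157.0826
(3,0): Delta=1.0000 Bond=-158.6535
(3,1): Delta=1.0000 Bond=-158.6535
(3,2): Delta=1.0000 Bond=-158.6535
(3,3): Delta=1.0000 Bond=-158.6535
V0=-15.9875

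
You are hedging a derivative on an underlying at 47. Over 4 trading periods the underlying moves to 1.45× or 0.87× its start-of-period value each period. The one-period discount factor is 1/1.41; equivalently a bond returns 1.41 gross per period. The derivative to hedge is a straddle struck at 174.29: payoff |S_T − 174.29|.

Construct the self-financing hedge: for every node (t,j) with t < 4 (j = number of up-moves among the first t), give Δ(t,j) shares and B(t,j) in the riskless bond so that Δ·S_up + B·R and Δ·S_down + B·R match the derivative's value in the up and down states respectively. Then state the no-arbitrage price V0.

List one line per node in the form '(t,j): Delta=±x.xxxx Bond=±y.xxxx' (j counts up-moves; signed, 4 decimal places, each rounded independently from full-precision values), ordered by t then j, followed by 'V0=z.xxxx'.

Since d<R<u, set p* = (R−d)/(u−d) = 0.9310; price each node as the discounted p*-expectation of its children.
Terminal payoffs: V(4,0)=147.3638, V(4,1)=129.4130, V(4,2)=99.4950, V(4,3)=49.6317, V(4,4)=33.4738
Node (3,0) S=30.9496: V=(p*·129.4130+(1−p*)·147.3638)/1.41=92.6603; Δ=(129.4130−147.3638)/(44.8770−26.9262)=-1.0000; B=V−Δ·S=123.6099
Node (3,1) S=51.5827: V=(p*·99.4950+(1−p*)·129.4130)/1.41=72.0272; Δ=(99.4950−129.4130)/(74.7950−44.8770)=-1.0000; B=V−Δ·S=123.6099
Node (3,2) S=85.9712: V=(p*·49.6317+(1−p*)·99.4950)/1.41=37.6387; Δ=(49.6317−99.4950)/(124.6583−74.7950)=-1.0000; B=V−Δ·S=123.6099
Node (3,3) S=143.2854: V=(p*·33.4738+(1−p*)·49.6317)/1.41=24.5306; Δ=(33.4738−49.6317)/(207.7638−124.6583)=-0.1944; B=V−Δ·S=52.3891
Node (2,0) S=35.5743: V=(p*·72.0272+(1−p*)·92.6603)/1.41=52.0923; Δ=(72.0272−92.6603)/(51.5827−30.9496)=-1.0000; B=V−Δ·S=87.6666
Node (2,1) S=59.2905: V=(p*·37.6387+(1−p*)·72.0272)/1.41=28.3761; Δ=(37.6387−72.0272)/(85.9712−51.5827)=-1.0000; B=V−Δ·S=87.6666
Node (2,2) S=98.8175: V=(p*·24.5306+(1−p*)·37.6387)/1.41=18.0387; Δ=(24.5306−37.6387)/(143.2854−85.9712)=-0.2287; B=V−Δ·S=40.6389
Node (1,0) S=40.8900: V=(p*·28.3761+(1−p*)·52.0923)/1.41=21.2849; Δ=(28.3761−52.0923)/(59.2905−35.5743)=-1.0000; B=V−Δ·S=62.1749
Node (1,1) S=68.1500: V=(p*·18.0387+(1−p*)·28.3761)/1.41=13.2990; Δ=(18.0387−28.3761)/(98.8175−59.2905)=-0.2615; B=V−Δ·S=31.1221
Node (0,0) S=47.0000: V=(p*·13.2990+(1−p*)·21.2849)/1.41=9.8225; Δ=(13.2990−21.2849)/(68.1500−40.8900)=-0.2930; B=V−Δ·S=23.5913
Root portfolio cost Δ·47+B reproduces V0=9.8225.

(0,0): Delta=-0.2930 Bond=23.5913
(1,0): Delta=-1.0000 Bond=62.1749
(1,1): Delta=-0.2615 Bond=31.1221
(2,0): Delta=-1.0000 Bond=87.6666
(2,1): Delta=-1.0000 Bond=87.6666
(2,2): Delta=-0.2287 Bond=40.6389
(3,0): Delta=-1.0000 Bond=123.6099
(3,1): Delta=-1.0000 Bond=123.6099
(3,2): Delta=-1.0000 Bond=123.6099
(3,3): Delta=-0.1944 Bond=52.3891
V0=9.8225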